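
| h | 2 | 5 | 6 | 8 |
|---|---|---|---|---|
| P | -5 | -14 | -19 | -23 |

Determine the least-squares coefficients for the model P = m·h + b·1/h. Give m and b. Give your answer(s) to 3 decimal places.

The normal system AᵀA·[m, b]ᵀ = AᵀP is [[129, 4]; [4, 4801/14400]]·[m, b]ᵀ = [-378, -1361/120]ᵀ.
Eliminating b: (4801/14400)·(row 1) − 4·(row 2) gives (129643/4800)·m = (4801/14400)·(-378) − 4·(-1361/120) = -193583/2400, so m = -387166/129643.
Then b = ((-1361/120) − 4·(-387166/129643))/(4801/14400) = 234840/129643.

m = -2.986, b = 1.811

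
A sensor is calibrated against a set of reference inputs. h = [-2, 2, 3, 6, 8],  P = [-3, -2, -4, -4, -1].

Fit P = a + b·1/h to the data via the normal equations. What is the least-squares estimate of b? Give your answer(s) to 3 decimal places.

Entries of MᵀM: Σ1 = 5, Σ1/h = 5/8, Σ1/h·1/h = 377/576.
Moment sums: ΣP = -14, Σ1/h·P = -13/8.
So MᵀM·[a, b]ᵀ = MᵀP: [[5, 5/8]; [5/8, 377/576]]·[a, b]ᵀ = [-14, -13/8]ᵀ.
Δ = 5·(377/576) − (5/8)² = 415/144.
a = ((-14)·(377/576) − (5/8)·(-13/8))/(415/144) = -4693/1660; b = (5·(-13/8) − (5/8)·(-14))/(415/144) = 18/83.

b = 0.217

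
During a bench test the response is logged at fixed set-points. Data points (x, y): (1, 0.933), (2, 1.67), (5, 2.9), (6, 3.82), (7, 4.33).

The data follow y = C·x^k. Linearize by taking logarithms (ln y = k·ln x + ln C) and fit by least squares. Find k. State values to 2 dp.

With ln yᵢ as the transformed response and ln xᵢ as the regressor:
Σln x = 6.0403, Σ(ln x)² = 10.0677, Σln y = 4.3140, Σln x·ln y = 7.3223.
Equations: 10.0677·k + 6.0403·ln C = 7.3223;  6.0403·k + 5·ln C = 4.3140.
Solving (det = 13.8539): k = 0.76180, ln C = -0.05750.

k = 0.76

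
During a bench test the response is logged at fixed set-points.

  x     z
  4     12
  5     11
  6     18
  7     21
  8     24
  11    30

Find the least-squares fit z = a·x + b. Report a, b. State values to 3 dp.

Normal-equation sums: Σx·x = 311, Σx = 41, Σ1 = 6.
And Σx·z = 880, Σz = 116.
Normal equations: [[311, 41]; [41, 6]]·[a, b]ᵀ = [880, 116]ᵀ.
Eliminating b: 6·(row 1) − 41·(row 2) gives 185·a = 6·880 − 41·116 = 524, so a = 524/185.
Then b = (116 − 41·(524/185))/6 = -4/185.

a = 2.832, b = -0.022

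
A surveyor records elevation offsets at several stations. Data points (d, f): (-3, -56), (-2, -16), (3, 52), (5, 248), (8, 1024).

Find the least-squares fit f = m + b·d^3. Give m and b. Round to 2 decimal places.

m = -1.52, b = 2.00

Compute the Gram sums: Σ1 = 5, Σd^3 = 629, Σd^3·d^3 = 279291.
Moment sums: Σf = 1252, Σd^3·f = 558332.
So MᵀM·[m, b]ᵀ = Mᵀf: [[5, 629]; [629, 279291]]·[m, b]ᵀ = [1252, 558332]ᵀ.
Determinant 5·279291 − 629² = 1000814.
m = (1252·279291 − 629·558332)/1000814 = -759248/500407; b = (5·558332 − 629·1252)/1000814 = 1002076/500407.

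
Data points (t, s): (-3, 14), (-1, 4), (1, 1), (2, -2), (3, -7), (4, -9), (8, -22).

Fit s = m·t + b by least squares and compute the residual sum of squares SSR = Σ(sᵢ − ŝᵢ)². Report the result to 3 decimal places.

Forming XᵀX = [[104, 14]; [14, 7]] and Xᵀs = [-282, -21]ᵀ gives XᵀX·[m, b]ᵀ = Xᵀs.
Eliminating b: 7·(row 1) − 14·(row 2) gives 532·m = 7·(-282) − 14·(-21) = -1680, so m = -60/19.
Then b = ((-21) − 14·(-60/19))/7 = 63/19.
Residuals: 23/19, -47/19, 16/19, 1, -16/19, 6/19, -1/19; SSR = 192/19.

SSR = 10.105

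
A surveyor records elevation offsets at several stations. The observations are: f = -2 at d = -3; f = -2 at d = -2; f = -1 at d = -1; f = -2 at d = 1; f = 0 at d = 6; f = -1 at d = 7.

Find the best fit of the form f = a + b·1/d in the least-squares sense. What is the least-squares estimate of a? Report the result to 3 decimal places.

Setting ∂/∂a … = 0 gives: 6·a + (-11/21)·b = -8;  (-11/21)·a + (2125/882)·b = 11/21.
(Σ1 = 6, Σ1/d = -11/21, Σ1/d·1/d = 2125/882, Σf = -8, Σ1/d·f = 11/21.)
det = 6·(2125/882) − (-11/21)² = 6254/441.
a = ((-8)·(2125/882) − (-11/21)·(11/21))/(6254/441) = -8379/6254; b = (6·(11/21) − (-11/21)·(-8))/(6254/441) = -231/3127.

a = -1.340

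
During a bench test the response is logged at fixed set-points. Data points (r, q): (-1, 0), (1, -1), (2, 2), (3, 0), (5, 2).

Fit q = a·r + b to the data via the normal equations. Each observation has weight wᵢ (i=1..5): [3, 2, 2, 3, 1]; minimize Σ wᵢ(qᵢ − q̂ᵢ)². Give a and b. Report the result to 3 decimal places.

With design matrix M, MᵀWM = [[65, 17]; [17, 11]] and MᵀWq = [16, 4]ᵀ.
det = 65·11 − 17² = 426.
a = (16·11 − 17·4)/426 = 18/71; b = (65·4 − 17·16)/426 = -2/71.

a = 0.254, b = -0.028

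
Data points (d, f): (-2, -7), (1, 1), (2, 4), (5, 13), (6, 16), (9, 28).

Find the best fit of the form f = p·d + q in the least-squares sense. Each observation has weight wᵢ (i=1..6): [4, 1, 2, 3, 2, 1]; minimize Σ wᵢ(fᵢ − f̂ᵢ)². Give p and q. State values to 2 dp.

p = 3.01, q = -1.48

The normal equations are: 253·p + 33·q = 712;  33·p + 13·q = 80.
(Σwᵢ·d·d = 253, Σwᵢ·d = 33, Σwᵢ·1 = 13, Σwᵢ·d·f = 712, Σwᵢ·f = 80.)
Eliminating q: 13·(row 1) − 33·(row 2) gives 2200·p = 13·712 − 33·80 = 6616, so p = 827/275.
Then q = (80 − 33·(827/275))/13 = -37/25.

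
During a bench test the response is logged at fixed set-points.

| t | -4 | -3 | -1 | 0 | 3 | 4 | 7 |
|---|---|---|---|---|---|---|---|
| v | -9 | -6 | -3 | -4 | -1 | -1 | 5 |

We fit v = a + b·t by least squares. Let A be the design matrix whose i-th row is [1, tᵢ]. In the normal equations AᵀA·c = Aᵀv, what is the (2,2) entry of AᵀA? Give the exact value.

Row 2 ↔ basis t, column 2 ↔ basis t, so (AᵀA)_{2,2} = Σᵢ (t)·(t) = (-4)·(-4) + (-3)·(-3) + (-1)·(-1) + (0)·(0) + (3)·(3) + (4)·(4) + (7)·(7) = 100.

100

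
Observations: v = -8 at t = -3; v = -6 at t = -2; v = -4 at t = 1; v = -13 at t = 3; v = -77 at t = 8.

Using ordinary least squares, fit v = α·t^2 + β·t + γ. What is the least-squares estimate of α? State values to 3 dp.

α = -1.075

Sums needed: Σt^2·t^2 = 4275, Σt^2·t = 505, Σt^2 = 87, Σt·t = 87, Σt = 7, Σ1 = 5.
Right-hand side: Σt^2·v = -5145, Σt·v = -623, Σv = -108.
Normal equations: [[4275, 505, 87]; [505, 87, 7]; [87, 7, 5]]·[α, β, γ]ᵀ = [-5145, -623, -108]ᵀ.
Row-reducing yields α = -178315/165806, β = -128199/165806, γ = -149625/82903.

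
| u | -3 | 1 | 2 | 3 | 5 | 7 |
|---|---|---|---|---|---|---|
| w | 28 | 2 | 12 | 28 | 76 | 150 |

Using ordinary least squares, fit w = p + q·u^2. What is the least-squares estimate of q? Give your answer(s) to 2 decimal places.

q = 3.07

Compute the Gram sums: Σ1 = 6, Σu^2 = 97, Σu^2·u^2 = 3205.
For Mᵀw: Σw = 296, Σu^2·w = 9804.
Normal equations: [[6, 97]; [97, 3205]]·[p, q]ᵀ = [296, 9804]ᵀ.
Eliminating q: 3205·(row 1) − 97·(row 2) gives 9821·p = 3205·296 − 97·9804 = -2308, so p = -2308/9821.
Then q = (9804 − 97·(-2308/9821))/3205 = 30112/9821.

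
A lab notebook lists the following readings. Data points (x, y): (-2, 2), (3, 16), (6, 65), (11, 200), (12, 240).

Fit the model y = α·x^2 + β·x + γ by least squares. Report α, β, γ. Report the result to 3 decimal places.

α = 1.538, β = 1.544, γ = -1.274

Entries of AᵀA: Σx^2·x^2 = 36770, Σx^2·x = 3294, Σx^2 = 314, Σx·x = 314, Σx = 30, Σ1 = 5.
And Σx^2·y = 61252, Σx·y = 5514, Σy = 523.
Normal equations: [[36770, 3294, 314]; [3294, 314, 30]; [314, 30, 5]]·[α, β, γ]ᵀ = [61252, 5514, 523]ᵀ.
Row-reducing yields α = 190191/123628, β = 190827/123628, γ = -39367/30907.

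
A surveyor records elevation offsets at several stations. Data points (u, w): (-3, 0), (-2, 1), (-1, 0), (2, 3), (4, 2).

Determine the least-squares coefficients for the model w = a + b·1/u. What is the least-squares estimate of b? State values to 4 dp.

b = 1.9459

From the data, Σ1 = 5, Σ1/u = -13/12, Σ1/u·1/u = 241/144.
Moment sums: Σw = 6, Σ1/u·w = 3/2.
XᵀX·[a, b]ᵀ = Xᵀw becomes [[5, -13/12]; [-13/12, 241/144]]·[a, b]ᵀ = [6, 3/2]ᵀ.
Eliminating b: (241/144)·(row 1) − (-13/12)·(row 2) gives (259/36)·a = (241/144)·6 − (-13/12)·(3/2) = 35/3, so a = 60/37.
Then b = ((3/2) − (-13/12)·(60/37))/(241/144) = 72/37.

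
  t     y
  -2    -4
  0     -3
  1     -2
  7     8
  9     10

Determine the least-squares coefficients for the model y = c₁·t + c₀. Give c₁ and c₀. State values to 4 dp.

Sums needed: Σt·t = 135, Σt = 15, Σ1 = 5.
For Aᵀy: Σt·y = 152, Σy = 9.
AᵀA·[c₁, c₀]ᵀ = Aᵀy becomes [[135, 15]; [15, 5]]·[c₁, c₀]ᵀ = [152, 9]ᵀ.
Eliminating c₀: 5·(row 1) − 15·(row 2) gives 450·c₁ = 5·152 − 15·9 = 625, so c₁ = 25/18.
Then c₀ = (9 − 15·(25/18))/5 = -71/30.

c₁ = 1.3889, c₀ = -2.3667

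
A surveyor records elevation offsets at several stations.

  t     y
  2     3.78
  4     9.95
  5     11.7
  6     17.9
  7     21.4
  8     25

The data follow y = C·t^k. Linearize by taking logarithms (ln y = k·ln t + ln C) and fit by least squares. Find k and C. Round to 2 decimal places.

Let Y = ln y. Fitting Y = k·ln t + ln C by least squares:
Σln t = 9.5060, Σ(ln t)² = 16.3136, Σln y = 15.2540, Σln t·ln y = 25.8888.
Equations: 16.3136·k + 9.5060·ln C = 25.8888;  9.5060·k + 6·ln C = 15.2540.
Slope k = (n·Σln t·ln y − Σln t·Σln y)/(n·Σ(ln t)² − (Σln t)²) = (6·25.8888 − 9.5060·15.2540)/7.5177 = 1.37391; ln C = (Σln y − k·Σln t)/n = 0.36559, so C = exp(0.36559) = 1.44136.

k = 1.37, C = 1.44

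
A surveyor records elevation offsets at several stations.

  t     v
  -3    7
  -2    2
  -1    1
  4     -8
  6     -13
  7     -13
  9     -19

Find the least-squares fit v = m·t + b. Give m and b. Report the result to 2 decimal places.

Normal-equation sums: Σt·t = 196, Σt = 20, Σ1 = 7.
For Xᵀv: Σt·v = -398, Σv = -43.
Determinant 196·7 − 20² = 972.
m = ((-398)·7 − 20·(-43))/972 = -107/54; b = (196·(-43) − 20·(-398))/972 = -13/27.

m = -1.98, b = -0.48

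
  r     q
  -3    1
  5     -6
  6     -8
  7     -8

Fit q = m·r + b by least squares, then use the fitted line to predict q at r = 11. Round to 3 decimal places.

Compute the Gram sums: Σr·r = 119, Σr = 15, Σ1 = 4.
Right-hand side: Σr·q = -137, Σq = -21.
XᵀX·[m, b]ᵀ = Xᵀq becomes [[119, 15]; [15, 4]]·[m, b]ᵀ = [-137, -21]ᵀ.
Determinant 119·4 − 15² = 251.
m = ((-137)·4 − 15·(-21))/251 = -233/251; b = (119·(-21) − 15·(-137))/251 = -444/251.
At r = 11: q̂ = (-233/251)·(11) + (-444/251)·(1) = -3007/251.

q̂ = -11.980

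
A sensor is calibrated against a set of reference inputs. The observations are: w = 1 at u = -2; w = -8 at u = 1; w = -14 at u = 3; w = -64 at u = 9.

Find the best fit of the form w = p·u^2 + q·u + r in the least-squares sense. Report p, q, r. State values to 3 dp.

p = -0.447, q = -2.724, r = -3.150

Entries of MᵀM: Σu^2·u^2 = 6659, Σu^2·u = 749, Σu^2 = 95, Σu·u = 95, Σu = 11, Σ1 = 4.
Moment sums: Σu^2·w = -5314, Σu·w = -628, Σw = -85.
Solving the 3×3 system (Gaussian elimination) gives p = -3512/7863, q = -21421/7863, r = -8257/2621.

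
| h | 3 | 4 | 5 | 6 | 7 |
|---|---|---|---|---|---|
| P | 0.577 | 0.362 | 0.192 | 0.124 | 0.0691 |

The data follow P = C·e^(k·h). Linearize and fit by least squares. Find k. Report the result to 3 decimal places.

With ln Pᵢ as the transformed response and hᵢ as the regressor:
Σh = 25.0000, Σ(h)² = 135.0000, Σln P = -7.9760, Σh·ln P = -45.1957.
Equations: 135.0000·k + 25.0000·ln C = -45.1957;  25.0000·k + 5·ln C = -7.9760.
Solving (det = 50.0000): k = -0.53159, ln C = 1.06278.

k = -0.532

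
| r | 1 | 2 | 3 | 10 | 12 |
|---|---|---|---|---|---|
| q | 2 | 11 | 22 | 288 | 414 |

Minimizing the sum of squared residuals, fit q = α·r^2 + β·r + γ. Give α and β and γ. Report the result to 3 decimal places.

With design matrix A, AᵀA = [[30834, 2764, 258]; [2764, 258, 28]; [258, 28, 5]] and Aᵀq = [88660, 7938, 737]ᵀ.
Inverting the 3×3 Gram matrix, [α, β, γ]ᵀ = [120787/41071, -27953/41071, -22207/41071]ᵀ.

α = 2.941, β = -0.681, γ = -0.541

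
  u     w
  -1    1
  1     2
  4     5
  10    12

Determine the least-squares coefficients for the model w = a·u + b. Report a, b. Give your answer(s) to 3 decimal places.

a = 1.029, b = 1.399

The normal system XᵀX·[a, b]ᵀ = Xᵀw is [[118, 14]; [14, 4]]·[a, b]ᵀ = [141, 20]ᵀ.
Δ = 118·4 − 14² = 276.
a = (141·4 − 14·20)/276 = 71/69; b = (118·20 − 14·141)/276 = 193/138.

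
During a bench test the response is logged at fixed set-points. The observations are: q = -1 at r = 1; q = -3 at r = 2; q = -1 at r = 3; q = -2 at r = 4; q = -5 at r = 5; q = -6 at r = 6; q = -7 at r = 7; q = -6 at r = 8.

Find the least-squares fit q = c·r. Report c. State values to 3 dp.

c = -0.863

Setting ∂/∂c … = 0 gives: 204·c = -176.
(Σr·r = 204, Σr·q = -176.)
Hence c = -176 / 204 ≈ -0.862745.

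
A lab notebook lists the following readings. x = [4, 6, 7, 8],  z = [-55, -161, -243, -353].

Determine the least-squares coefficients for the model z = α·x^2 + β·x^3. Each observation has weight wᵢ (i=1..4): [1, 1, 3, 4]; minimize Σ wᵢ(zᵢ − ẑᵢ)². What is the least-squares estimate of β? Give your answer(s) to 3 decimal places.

Setting ∂/∂α … = 0 gives: 25139·α + 190293·β = -132765;  190293·α + 1452275·β = -1011287.
(Σwᵢ·x^2·x^2 = 25139, Σwᵢ·x^2·x^3 = 190293, Σwᵢ·x^3·x^3 = 1452275, Σwᵢ·x^2·z = -132765, Σwᵢ·x^3·z = -1011287.)
det = 25139·1452275 − 190293² = 297315376.
α = ((-132765)·1452275 − 190293·(-1011287))/297315376 = -92613321/74328844; β = (25139·(-1011287) − 190293·(-132765))/297315376 = -39623437/74328844.

β = -0.533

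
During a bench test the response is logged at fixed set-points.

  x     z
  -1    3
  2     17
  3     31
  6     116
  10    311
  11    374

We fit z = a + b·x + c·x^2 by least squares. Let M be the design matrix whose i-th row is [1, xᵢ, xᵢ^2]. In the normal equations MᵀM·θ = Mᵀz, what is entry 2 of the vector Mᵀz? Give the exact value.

8044

Entry 2 ↔ basis x, so (Mᵀz)_{2} = Σᵢ (x)·zᵢ = (-1)·(3) + (2)·(17) + (3)·(31) + (6)·(116) + (10)·(311) + (11)·(374) = 8044.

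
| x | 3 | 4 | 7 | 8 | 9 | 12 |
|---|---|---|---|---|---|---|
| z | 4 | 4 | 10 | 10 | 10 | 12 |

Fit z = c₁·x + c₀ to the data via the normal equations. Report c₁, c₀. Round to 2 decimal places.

AᵀA·[c₁, c₀]ᵀ = Aᵀz reads: 363·c₁ + 43·c₀ = 412;  43·c₁ + 6·c₀ = 50.
(Σx·x = 363, Σx = 43, Σ1 = 6, Σx·z = 412, Σz = 50.)
Determinant 363·6 − 43² = 329.
c₁ = (412·6 − 43·50)/329 = 46/47; c₀ = (363·50 − 43·412)/329 = 62/47.

c₁ = 0.98, c₀ = 1.32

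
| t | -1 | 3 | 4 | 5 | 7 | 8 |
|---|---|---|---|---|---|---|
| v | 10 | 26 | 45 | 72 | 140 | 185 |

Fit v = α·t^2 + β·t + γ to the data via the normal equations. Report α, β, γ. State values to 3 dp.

From the data, Σt^2·t^2 = 7460, Σt^2·t = 1070, Σt^2 = 164, Σt·t = 164, Σt = 26, Σ1 = 6.
Moment sums: Σt^2·v = 21464, Σt·v = 3068, Σv = 478.
Row-reducing yields α = 237/77, β = -164/77, γ = 367/77.

α = 3.078, β = -2.130, γ = 4.766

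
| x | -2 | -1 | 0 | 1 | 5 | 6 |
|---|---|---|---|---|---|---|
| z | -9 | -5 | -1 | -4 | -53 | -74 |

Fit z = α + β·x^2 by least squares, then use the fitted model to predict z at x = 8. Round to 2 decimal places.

ẑ = -130.98

Entries of MᵀM: Σ1 = 6, Σx^2 = 67, Σx^2·x^2 = 1939.
Right-hand side: Σz = -146, Σx^2·z = -4034.
So MᵀM·[α, β]ᵀ = Mᵀz: [[6, 67]; [67, 1939]]·[α, β]ᵀ = [-146, -4034]ᵀ.
Determinant 6·1939 − 67² = 7145.
α = ((-146)·1939 − 67·(-4034))/7145 = -12816/7145; β = (6·(-4034) − 67·(-146))/7145 = -14422/7145.
At x = 8: ẑ = (-12816/7145)·(1) + (-14422/7145)·(64) = -935824/7145.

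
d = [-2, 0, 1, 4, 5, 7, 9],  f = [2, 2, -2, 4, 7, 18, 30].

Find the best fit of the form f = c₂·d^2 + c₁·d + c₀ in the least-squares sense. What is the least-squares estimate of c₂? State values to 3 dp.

c₂ = 0.450

Normal-equation sums: Σd^2·d^2 = 9860, Σd^2·d = 1254, Σd^2 = 176, Σd·d = 176, Σd = 24, Σ1 = 7.
Right-hand side: Σd^2·f = 3557, Σd·f = 441, Σf = 61.
Solving the 3×3 system (Gaussian elimination) gives c₂ = 135699/301282, c₁ = -196635/301282, c₀ = -56113/150641.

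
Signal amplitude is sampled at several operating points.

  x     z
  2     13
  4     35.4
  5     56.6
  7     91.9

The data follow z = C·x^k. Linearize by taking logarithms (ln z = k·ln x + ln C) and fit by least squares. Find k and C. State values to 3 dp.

Linearized form: ln z = k·ln x + ln C. From the 4 transformed points,
XᵀX = [[8.7791, 5.6348]; [5.6348, 4]], rhs = [22.0150, 14.6884]ᵀ  (here Σln x = 5.6348, Σ(ln x)² = 8.7791, Σln z = 14.6884, Σln x·ln z = 22.0150).
Solving (det = 3.3656): k = 1.57297, ln C = 1.45625, so C = exp(1.45625) = 4.28984.

k = 1.573, C = 4.290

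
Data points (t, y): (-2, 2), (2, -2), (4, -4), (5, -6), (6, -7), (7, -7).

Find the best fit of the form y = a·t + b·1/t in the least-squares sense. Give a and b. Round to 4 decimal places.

a = -1.0968, b = 0.3295

With design matrix A, AᵀA = [[134, 6]; [6, 114781/176400]] and Aᵀy = [-145, -191/30]ᵀ.
Δ = 134·(114781/176400) − 6² = 4515127/88200.
a = ((-145)·(114781/176400) − 6·(-191/30))/(4515127/88200) = -9904765/9030254; b = (134·(-191/30) − 6·(-145))/(4515127/88200) = 1487640/4515127.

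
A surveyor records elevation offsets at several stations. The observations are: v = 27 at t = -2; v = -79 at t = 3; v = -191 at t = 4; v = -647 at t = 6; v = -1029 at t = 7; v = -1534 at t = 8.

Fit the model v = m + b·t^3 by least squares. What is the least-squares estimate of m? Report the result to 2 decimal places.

The normal equations are: 6·m + 1154·b = -3453;  1154·m + 431338·b = -1292680.
Determinant 6·431338 − 1154² = 1256312.
m = ((-3453)·431338 − 1154·(-1292680))/1256312 = 1171303/628156; b = (6·(-1292680) − 1154·(-3453))/1256312 = -1885659/628156.

m = 1.86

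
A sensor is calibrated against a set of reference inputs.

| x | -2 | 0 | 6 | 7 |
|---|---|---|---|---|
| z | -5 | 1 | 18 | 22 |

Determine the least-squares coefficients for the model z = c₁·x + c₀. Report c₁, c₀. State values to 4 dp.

Sums needed: Σx·x = 89, Σx = 11, Σ1 = 4.
For Aᵀz: Σx·z = 272, Σz = 36.
Normal equations: [[89, 11]; [11, 4]]·[c₁, c₀]ᵀ = [272, 36]ᵀ.
Eliminating c₀: 4·(row 1) − 11·(row 2) gives 235·c₁ = 4·272 − 11·36 = 692, so c₁ = 692/235.
Then c₀ = (36 − 11·(692/235))/4 = 212/235.

c₁ = 2.9447, c₀ = 0.9021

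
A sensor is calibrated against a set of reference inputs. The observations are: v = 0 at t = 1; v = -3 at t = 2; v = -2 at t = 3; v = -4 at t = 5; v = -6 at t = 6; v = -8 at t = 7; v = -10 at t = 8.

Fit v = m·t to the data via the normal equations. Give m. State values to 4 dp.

m = -1.0851

Compute the Gram sums: Σt·t = 188.
For Xᵀv: Σt·v = -204.
So XᵀX·[m]ᵀ = Xᵀv: [[188]]·[m]ᵀ = [-204]ᵀ.
Hence m = -204 / 188 ≈ -1.08511.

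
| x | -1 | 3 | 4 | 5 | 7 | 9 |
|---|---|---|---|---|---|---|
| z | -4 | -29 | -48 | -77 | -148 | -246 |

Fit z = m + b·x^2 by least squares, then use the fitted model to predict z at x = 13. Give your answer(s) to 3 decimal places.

Compute the Gram sums: Σ1 = 6, Σx^2 = 181, Σx^2·x^2 = 9925.
And Σz = -552, Σx^2·z = -30136.
Eliminating b: 9925·(row 1) − 181·(row 2) gives 26789·m = 9925·(-552) − 181·(-30136) = -23984, so m = -23984/26789.
Then b = ((-30136) − 181·(-23984/26789))/9925 = -80904/26789.
At x = 13: ẑ = (-23984/26789)·(1) + (-80904/26789)·(169) = -1956680/3827.

ẑ = -511.283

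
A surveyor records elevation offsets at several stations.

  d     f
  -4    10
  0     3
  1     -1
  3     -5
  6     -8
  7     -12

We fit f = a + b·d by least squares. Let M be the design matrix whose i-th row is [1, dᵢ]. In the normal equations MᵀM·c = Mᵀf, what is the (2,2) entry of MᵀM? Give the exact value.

111

Row 2 ↔ basis d, column 2 ↔ basis d, so (MᵀM)_{2,2} = Σᵢ (d)·(d) = (-4)·(-4) + (0)·(0) + (1)·(1) + (3)·(3) + (6)·(6) + (7)·(7) = 111.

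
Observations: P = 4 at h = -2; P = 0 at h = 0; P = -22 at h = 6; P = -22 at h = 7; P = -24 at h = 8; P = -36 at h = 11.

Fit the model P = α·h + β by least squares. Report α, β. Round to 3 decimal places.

Entries of AᵀA: Σh·h = 274, Σh = 30, Σ1 = 6.
Right-hand side: Σh·P = -882, ΣP = -100.
Normal equations: [[274, 30]; [30, 6]]·[α, β]ᵀ = [-882, -100]ᵀ.
Δ = 274·6 − 30² = 744.
α = ((-882)·6 − 30·(-100))/744 = -191/62; β = (274·(-100) − 30·(-882))/744 = -235/186.

α = -3.081, β = -1.263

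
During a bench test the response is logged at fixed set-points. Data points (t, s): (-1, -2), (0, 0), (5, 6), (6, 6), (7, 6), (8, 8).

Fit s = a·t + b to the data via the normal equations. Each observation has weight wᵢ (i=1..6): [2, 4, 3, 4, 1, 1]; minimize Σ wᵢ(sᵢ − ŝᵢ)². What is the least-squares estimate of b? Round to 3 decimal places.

With design matrix X, XᵀWX = [[334, 52]; [52, 15]] and XᵀWs = [344, 52]ᵀ.
Eliminating b: 15·(row 1) − 52·(row 2) gives 2306·a = 15·344 − 52·52 = 2456, so a = 1228/1153.
Then b = (52 − 52·(1228/1153))/15 = -260/1153.

b = -0.225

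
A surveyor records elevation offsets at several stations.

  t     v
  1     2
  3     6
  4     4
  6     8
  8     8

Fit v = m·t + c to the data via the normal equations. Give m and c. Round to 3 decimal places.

The normal system AᵀA·[m, c]ᵀ = Aᵀv is [[126, 22]; [22, 5]]·[m, c]ᵀ = [148, 28]ᵀ.
Determinant 126·5 − 22² = 146.
m = (148·5 − 22·28)/146 = 62/73; c = (126·28 − 22·148)/146 = 136/73.

m = 0.849, c = 1.863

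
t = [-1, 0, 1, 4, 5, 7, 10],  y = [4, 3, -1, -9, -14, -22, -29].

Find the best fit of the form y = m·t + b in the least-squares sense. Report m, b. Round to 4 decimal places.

Setting ∂/∂m … = 0 gives: 192·m + 26·b = -555;  26·m + 7·b = -68.
det = 192·7 − 26² = 668.
m = ((-555)·7 − 26·(-68))/668 = -2117/668; b = (192·(-68) − 26·(-555))/668 = 687/334.

m = -3.1692, b = 2.0569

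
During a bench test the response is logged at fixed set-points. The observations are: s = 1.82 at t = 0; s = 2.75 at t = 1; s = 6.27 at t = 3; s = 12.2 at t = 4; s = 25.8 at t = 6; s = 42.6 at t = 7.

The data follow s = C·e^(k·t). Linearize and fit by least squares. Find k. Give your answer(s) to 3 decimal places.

Linearized form: ln s = k·t + ln C. From the 6 transformed points,
Over the data: Σt = 21.0000, Σ(t)² = 111.0000, Σln s = 12.9499, Σt·ln s = 62.2899.
Normal system: [[111.0000, 21.0000]; [21.0000, 6]]·[k, ln C]ᵀ = [62.2899, 12.9499]ᵀ.
Slope k = (n·Σt·ln s − Σt·Σln s)/(n·Σ(t)² − (Σt)²) = (6·62.2899 − 21.0000·12.9499)/225.0000 = 0.45241; ln C = (Σln s − k·Σt)/n = 0.57488.

k = 0.452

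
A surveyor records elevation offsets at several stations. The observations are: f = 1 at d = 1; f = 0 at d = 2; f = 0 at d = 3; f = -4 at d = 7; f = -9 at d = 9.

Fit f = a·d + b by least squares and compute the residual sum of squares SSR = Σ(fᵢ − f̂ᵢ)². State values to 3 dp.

SSR = 4.644

Forming XᵀX = [[144, 22]; [22, 5]] and Xᵀf = [-108, -12]ᵀ gives XᵀX·[a, b]ᵀ = Xᵀf.
det = 144·5 − 22² = 236.
a = ((-108)·5 − 22·(-12))/236 = -69/59; b = (144·(-12) − 22·(-108))/236 = 162/59.
Residuals: -34/59, -24/59, 45/59, 85/59, -72/59; SSR = 274/59.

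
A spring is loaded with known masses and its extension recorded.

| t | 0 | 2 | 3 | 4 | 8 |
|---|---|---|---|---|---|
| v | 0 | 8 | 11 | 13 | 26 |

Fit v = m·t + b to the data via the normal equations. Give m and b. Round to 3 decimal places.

m = 3.176, b = 0.801

The normal system MᵀM·[m, b]ᵀ = Mᵀv is [[93, 17]; [17, 5]]·[m, b]ᵀ = [309, 58]ᵀ.
Determinant 93·5 − 17² = 176.
m = (309·5 − 17·58)/176 = 559/176; b = (93·58 − 17·309)/176 = 141/176.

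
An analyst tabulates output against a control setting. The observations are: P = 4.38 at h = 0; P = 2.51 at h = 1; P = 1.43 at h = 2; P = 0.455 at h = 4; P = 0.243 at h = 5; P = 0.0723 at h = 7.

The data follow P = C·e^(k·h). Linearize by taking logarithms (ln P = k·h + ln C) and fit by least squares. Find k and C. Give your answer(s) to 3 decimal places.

k = -0.586, C = 4.525

With ln Pᵢ as the transformed response and hᵢ as the regressor:
Σh = 19.0000, Σ(h)² = 95.0000, Σln P = -2.0741, Σh·ln P = -26.9762.
Equations: 95.0000·k + 19.0000·ln C = -26.9762;  19.0000·k + 6·ln C = -2.0741.
Slope k = (n·Σh·ln P − Σh·Σln P)/(n·Σ(h)² − (Σh)²) = (6·-26.9762 − 19.0000·-2.0741)/209.0000 = -0.58588; ln C = (Σln P − k·Σh)/n = 1.50962, so C = exp(1.50962) = 4.52500.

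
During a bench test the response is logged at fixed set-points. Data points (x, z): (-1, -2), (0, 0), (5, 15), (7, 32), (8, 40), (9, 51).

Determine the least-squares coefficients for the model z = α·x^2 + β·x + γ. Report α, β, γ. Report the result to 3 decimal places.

α = 0.591, β = 0.476, γ = -1.232

The normal system AᵀA·[α, β, γ]ᵀ = Aᵀz is [[13684, 1708, 220]; [1708, 220, 28]; [220, 28, 6]]·[α, β, γ]ᵀ = [8632, 1080, 136]ᵀ.
Solving the 3×3 system (Gaussian elimination) gives α = 2084/3525, β = 1678/3525, γ = -1448/1175.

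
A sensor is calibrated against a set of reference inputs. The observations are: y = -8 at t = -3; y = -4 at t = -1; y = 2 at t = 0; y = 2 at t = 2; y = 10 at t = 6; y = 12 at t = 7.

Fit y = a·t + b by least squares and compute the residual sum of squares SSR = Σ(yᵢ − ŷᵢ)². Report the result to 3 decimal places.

SSR = 12.651

Entries of AᵀA: Σt·t = 99, Σt = 11, Σ1 = 6.
For Aᵀy: Σt·y = 176, Σy = 14.
Normal equations: [[99, 11]; [11, 6]]·[a, b]ᵀ = [176, 14]ᵀ.
det = 99·6 − 11² = 473.
a = (176·6 − 11·14)/473 = 82/43; b = (99·14 − 11·176)/473 = -50/43.
Residuals: -48/43, -40/43, 136/43, -28/43, -12/43, -8/43; SSR = 544/43.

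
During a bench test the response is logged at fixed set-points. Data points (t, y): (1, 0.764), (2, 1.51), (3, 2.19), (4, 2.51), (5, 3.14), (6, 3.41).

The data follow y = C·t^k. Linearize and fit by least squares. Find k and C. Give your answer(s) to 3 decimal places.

Taking logs, ln y = k·ln t + ln C, so regress ln y on ln t.
Sums: Σln t = 6.5793, Σ(ln t)² = 9.4099, Σln y = 4.2180, Σln t·ln y = 6.4622.
Normal system: [[9.4099, 6.5793]; [6.5793, 6]]·[k, ln C]ᵀ = [6.4622, 4.2180]ᵀ.
Δ = 9.4099·6 − (6.5793)² = 13.1729; k = (6.4622·6 − 6.5793·4.2180)/13.1729 = 0.83668, ln C = (9.4099·4.2180 − 6.5793·6.4622)/13.1729 = -0.21444, so C = exp(-0.21444) = 0.80699.

k = 0.837, C = 0.807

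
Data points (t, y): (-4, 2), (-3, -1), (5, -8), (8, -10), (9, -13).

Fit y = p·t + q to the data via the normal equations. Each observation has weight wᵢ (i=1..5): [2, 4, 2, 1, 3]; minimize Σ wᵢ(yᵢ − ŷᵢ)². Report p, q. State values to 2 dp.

p = -1.02, q = -3.30

From the data, Σwᵢ·t·t = 425, Σwᵢ·t = 25, Σwᵢ·1 = 12.
Moment sums: Σwᵢ·t·y = -515, Σwᵢ·y = -65.
So XᵀWX·[p, q]ᵀ = XᵀWy: [[425, 25]; [25, 12]]·[p, q]ᵀ = [-515, -65]ᵀ.
Determinant 425·12 − 25² = 4475.
p = ((-515)·12 − 25·(-65))/4475 = -911/895; q = (425·(-65) − 25·(-515))/4475 = -590/179.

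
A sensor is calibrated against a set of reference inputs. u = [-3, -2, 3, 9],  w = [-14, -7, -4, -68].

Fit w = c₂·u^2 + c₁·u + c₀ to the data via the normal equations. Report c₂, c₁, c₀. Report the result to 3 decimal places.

c₂ = -1.028, c₁ = 1.658, c₀ = 0.311

Normal-equation sums: Σu^2·u^2 = 6739, Σu^2·u = 721, Σu^2 = 103, Σu·u = 103, Σu = 7, Σ1 = 4.
And Σu^2·w = -5698, Σu·w = -568, Σw = -93.
So XᵀX·[c₂, c₁, c₀]ᵀ = Xᵀw: [[6739, 721, 103]; [721, 103, 7]; [103, 7, 4]]·[c₂, c₁, c₀]ᵀ = [-5698, -568, -93]ᵀ.
Inverting the 3×3 Gram matrix, [c₂, c₁, c₀]ᵀ = [-8959/8718, 14453/8718, 1354/4359]ᵀ.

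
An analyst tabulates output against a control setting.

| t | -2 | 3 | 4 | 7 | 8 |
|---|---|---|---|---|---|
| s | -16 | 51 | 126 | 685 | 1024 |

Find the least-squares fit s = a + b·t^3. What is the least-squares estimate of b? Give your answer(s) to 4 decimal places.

b = 2.0027

Setting ∂/∂a … = 0 gives: 5·a + 938·b = 1870;  938·a + 384682·b = 768812.
(Σ1 = 5, Σt^3 = 938, Σt^3·t^3 = 384682, Σs = 1870, Σt^3·s = 768812.)
Δ = 5·384682 − 938² = 1043566.
a = (1870·384682 − 938·768812)/1043566 = -895158/521783; b = (5·768812 − 938·1870)/1043566 = 1045000/521783.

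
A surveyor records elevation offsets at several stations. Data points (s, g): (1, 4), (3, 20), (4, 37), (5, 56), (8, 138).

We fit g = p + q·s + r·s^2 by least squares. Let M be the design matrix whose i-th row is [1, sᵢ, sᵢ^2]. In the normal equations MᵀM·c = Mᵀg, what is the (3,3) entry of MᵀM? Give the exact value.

5059

Row 3 ↔ basis s^2, column 3 ↔ basis s^2, so (MᵀM)_{3,3} = Σᵢ (s^2)·(s^2) = (1)·(1) + (9)·(9) + (16)·(16) + (25)·(25) + (64)·(64) = 5059.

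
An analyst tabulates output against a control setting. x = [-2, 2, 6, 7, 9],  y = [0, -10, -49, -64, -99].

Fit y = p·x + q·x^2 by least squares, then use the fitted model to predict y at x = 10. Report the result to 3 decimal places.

ŷ = -119.848

Normal-equation sums: Σx·x = 174, Σx·x^2 = 1288, Σx^2·x^2 = 10290.
And Σx·y = -1653, Σx^2·y = -12959.
Eliminating q: 10290·(row 1) − 1288·(row 2) gives 131516·p = 10290·(-1653) − 1288·(-12959) = -318178, so p = -22727/9394.
Then q = ((-12959) − 1288·(-22727/9394))/10290 = -62901/65758.
At x = 10: ŷ = (-22727/9394)·(10) + (-62901/65758)·(100) = -3940495/32879.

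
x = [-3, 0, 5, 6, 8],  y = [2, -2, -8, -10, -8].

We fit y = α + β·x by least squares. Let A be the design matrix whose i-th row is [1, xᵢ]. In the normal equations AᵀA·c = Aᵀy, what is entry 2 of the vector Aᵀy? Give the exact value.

-170

Entry 2 ↔ basis x, so (Aᵀy)_{2} = Σᵢ (x)·yᵢ = (-3)·(2) + (0)·(-2) + (5)·(-8) + (6)·(-10) + (8)·(-8) = -170.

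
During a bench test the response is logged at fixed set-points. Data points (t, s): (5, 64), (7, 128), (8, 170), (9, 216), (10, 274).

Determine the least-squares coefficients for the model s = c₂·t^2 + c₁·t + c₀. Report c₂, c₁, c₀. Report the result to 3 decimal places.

Setting ∂/∂c₂ … = 0 gives: 23683·c₂ + 2709·c₁ + 319·c₀ = 63648;  2709·c₂ + 319·c₁ + 39·c₀ = 7260;  319·c₂ + 39·c₁ + 5·c₀ = 852.
(Σt^2·t^2 = 23683, Σt^2·t = 2709, Σt^2 = 319, Σt·t = 319, Σt = 39, Σ1 = 5, Σt^2·s = 63648, Σt·s = 7260, Σs = 852.)
Inverting the 3×3 Gram matrix, [c₂, c₁, c₀]ᵀ = [2298/679, -6096/679, 16638/679]ᵀ.

c₂ = 3.384, c₁ = -8.978, c₀ = 24.504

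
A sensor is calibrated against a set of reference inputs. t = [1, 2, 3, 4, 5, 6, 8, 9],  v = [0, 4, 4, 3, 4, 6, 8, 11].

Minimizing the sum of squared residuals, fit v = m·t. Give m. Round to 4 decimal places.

m = 1.0636

The normal system MᵀM·[m]ᵀ = Mᵀv is [[236]]·[m]ᵀ = [251]ᵀ.
Hence m = 251 / 236 ≈ 1.06356.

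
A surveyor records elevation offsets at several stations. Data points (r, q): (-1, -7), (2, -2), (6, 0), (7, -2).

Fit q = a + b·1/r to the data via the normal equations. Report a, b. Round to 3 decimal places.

a = -2.558, b = 4.026

The normal system AᵀA·[a, b]ᵀ = Aᵀq is [[4, -4/21]; [-4/21, 1145/882]]·[a, b]ᵀ = [-11, 40/7]ᵀ.
Eliminating b: (1145/882)·(row 1) − (-4/21)·(row 2) gives (758/147)·a = (1145/882)·(-11) − (-4/21)·(40/7) = -11635/882, so a = -11635/4548.
Then b = ((40/7) − (-4/21)·(-11635/4548))/(1145/882) = 1526/379.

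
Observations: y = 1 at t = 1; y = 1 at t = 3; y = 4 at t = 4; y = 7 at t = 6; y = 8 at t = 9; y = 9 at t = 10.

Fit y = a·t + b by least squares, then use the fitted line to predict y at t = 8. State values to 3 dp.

Entries of XᵀX: Σt·t = 243, Σt = 33, Σ1 = 6.
Moment sums: Σt·y = 224, Σy = 30.
So XᵀX·[a, b]ᵀ = Xᵀy: [[243, 33]; [33, 6]]·[a, b]ᵀ = [224, 30]ᵀ.
Determinant 243·6 − 33² = 369.
a = (224·6 − 33·30)/369 = 118/123; b = (243·30 − 33·224)/369 = -34/123.
At t = 8: ŷ = (118/123)·(8) + (-34/123)·(1) = 910/123.

ŷ = 7.398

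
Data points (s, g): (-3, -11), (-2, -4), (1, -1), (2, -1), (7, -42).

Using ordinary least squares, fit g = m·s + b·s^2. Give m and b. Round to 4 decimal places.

m = 0.6849, b = -0.9523

Entries of AᵀA: Σs·s = 67, Σs·s^2 = 317, Σs^2·s^2 = 2515.
Right-hand side: Σs·g = -256, Σs^2·g = -2178.
So AᵀA·[m, b]ᵀ = Aᵀg: [[67, 317]; [317, 2515]]·[m, b]ᵀ = [-256, -2178]ᵀ.
Eliminating b: 2515·(row 1) − 317·(row 2) gives 68016·m = 2515·(-256) − 317·(-2178) = 46586, so m = 23293/34008.
Then b = ((-2178) − 317·(23293/34008))/2515 = -32387/34008.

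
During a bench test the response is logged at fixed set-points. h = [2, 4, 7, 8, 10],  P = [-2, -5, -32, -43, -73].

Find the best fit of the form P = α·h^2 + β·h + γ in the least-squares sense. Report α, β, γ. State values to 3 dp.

α = -1.044, β = 3.498, γ = -4.029

From the data, Σh^2·h^2 = 16769, Σh^2·h = 1927, Σh^2 = 233, Σh·h = 233, Σh = 31, Σ1 = 5.
Moment sums: Σh^2·P = -11708, Σh·P = -1322, ΣP = -155.
Row-reducing yields α = -307/294, β = 2057/588, γ = -2369/588.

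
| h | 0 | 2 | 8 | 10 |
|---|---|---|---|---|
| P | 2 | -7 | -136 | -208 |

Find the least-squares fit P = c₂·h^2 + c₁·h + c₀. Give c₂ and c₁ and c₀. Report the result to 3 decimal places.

Sums needed: Σh^2·h^2 = 14112, Σh^2·h = 1520, Σh^2 = 168, Σh·h = 168, Σh = 20, Σ1 = 4.
And Σh^2·P = -29532, Σh·P = -3182, ΣP = -349.
So XᵀX·[c₂, c₁, c₀]ᵀ = XᵀP: [[14112, 1520, 168]; [1520, 168, 20]; [168, 20, 4]]·[c₂, c₁, c₀]ᵀ = [-29532, -3182, -349]ᵀ.
Solving the 3×3 system (Gaussian elimination) gives c₂ = -63/32, c₁ = -393/272, c₀ = 181/68.

c₂ = -1.969, c₁ = -1.445, c₀ = 2.662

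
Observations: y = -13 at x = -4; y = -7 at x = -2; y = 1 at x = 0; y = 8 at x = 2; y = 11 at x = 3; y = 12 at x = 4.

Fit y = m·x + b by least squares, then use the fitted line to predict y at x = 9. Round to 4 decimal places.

Entries of AᵀA: Σx·x = 49, Σx = 3, Σ1 = 6.
And Σx·y = 163, Σy = 12.
Δ = 49·6 − 3² = 285.
m = (163·6 − 3·12)/285 = 314/95; b = (49·12 − 3·163)/285 = 33/95.
At x = 9: ŷ = (314/95)·(9) + (33/95)·(1) = 2859/95.

ŷ = 30.0947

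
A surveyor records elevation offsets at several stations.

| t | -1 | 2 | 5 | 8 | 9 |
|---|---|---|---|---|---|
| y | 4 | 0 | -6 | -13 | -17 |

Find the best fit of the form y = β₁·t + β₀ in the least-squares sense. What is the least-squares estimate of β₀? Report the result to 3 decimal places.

β₀ = 3.159

The normal system XᵀX·[β₁, β₀]ᵀ = Xᵀy is [[175, 23]; [23, 5]]·[β₁, β₀]ᵀ = [-291, -32]ᵀ.
Eliminating β₀: 5·(row 1) − 23·(row 2) gives 346·β₁ = 5·(-291) − 23·(-32) = -719, so β₁ = -719/346.
Then β₀ = ((-32) − 23·(-719/346))/5 = 1093/346.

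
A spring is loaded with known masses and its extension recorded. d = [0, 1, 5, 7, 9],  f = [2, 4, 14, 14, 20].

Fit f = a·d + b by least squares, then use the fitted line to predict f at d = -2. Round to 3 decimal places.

f̂ = -1.568

Entries of AᵀA: Σd·d = 156, Σd = 22, Σ1 = 5.
And Σd·f = 352, Σf = 54.
So AᵀA·[a, b]ᵀ = Aᵀf: [[156, 22]; [22, 5]]·[a, b]ᵀ = [352, 54]ᵀ.
Eliminating b: 5·(row 1) − 22·(row 2) gives 296·a = 5·352 − 22·54 = 572, so a = 143/74.
Then b = (54 − 22·(143/74))/5 = 85/37.
At d = -2: f̂ = (143/74)·(-2) + (85/37)·(1) = -58/37.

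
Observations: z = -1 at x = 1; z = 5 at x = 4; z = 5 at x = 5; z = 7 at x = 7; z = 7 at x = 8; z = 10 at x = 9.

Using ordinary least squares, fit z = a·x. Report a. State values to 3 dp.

a = 1.013

Compute the Gram sums: Σx·x = 236.
Right-hand side: Σx·z = 239.
So AᵀA·[a]ᵀ = Aᵀz: [[236]]·[a]ᵀ = [239]ᵀ.
Hence a = 239 / 236 ≈ 1.01271.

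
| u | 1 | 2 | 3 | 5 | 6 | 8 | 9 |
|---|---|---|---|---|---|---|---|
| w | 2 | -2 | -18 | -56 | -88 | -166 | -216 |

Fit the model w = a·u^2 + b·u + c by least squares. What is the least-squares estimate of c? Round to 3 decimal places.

Forming MᵀM = [[12676, 1618, 220]; [1618, 220, 34]; [220, 34, 7]] and Mᵀw = [-32856, -4136, -544]ᵀ gives MᵀM·[a, b, c]ᵀ = Mᵀw.
Inverting the 3×3 Gram matrix, [a, b, c]ᵀ = [-8516/2761, 30340/8283, 11864/8283]ᵀ.

c = 1.432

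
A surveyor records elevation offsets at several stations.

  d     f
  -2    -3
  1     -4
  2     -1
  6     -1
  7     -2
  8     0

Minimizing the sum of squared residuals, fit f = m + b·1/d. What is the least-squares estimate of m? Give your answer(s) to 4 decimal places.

XᵀX·[m, b]ᵀ = Xᵀf reads: 6·m + (241/168)·b = -11;  (241/168)·m + (44137/28224)·b = -145/42.
Δ = 6·(44137/28224) − (241/168)² = 206741/28224.
m = ((-11)·(44137/28224) − (241/168)·(-145/42))/(206741/28224) = -345727/206741; b = (6·(-145/42) − (241/168)·(-11))/(206741/28224) = -139272/206741.

m = -1.6723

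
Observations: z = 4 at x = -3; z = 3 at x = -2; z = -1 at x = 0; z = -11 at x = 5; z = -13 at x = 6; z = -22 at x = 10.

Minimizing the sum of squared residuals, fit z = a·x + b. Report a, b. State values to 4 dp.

a = -2.0127, b = -1.2995

Compute the Gram sums: Σx·x = 174, Σx = 16, Σ1 = 6.
For Aᵀz: Σx·z = -371, Σz = -40.
AᵀA·[a, b]ᵀ = Aᵀz becomes [[174, 16]; [16, 6]]·[a, b]ᵀ = [-371, -40]ᵀ.
det = 174·6 − 16² = 788.
a = ((-371)·6 − 16·(-40))/788 = -793/394; b = (174·(-40) − 16·(-371))/788 = -256/197.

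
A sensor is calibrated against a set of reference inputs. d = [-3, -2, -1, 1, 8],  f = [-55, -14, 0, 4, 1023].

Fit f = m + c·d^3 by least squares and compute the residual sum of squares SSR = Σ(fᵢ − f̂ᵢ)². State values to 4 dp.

SSR = 7.2174

Compute the Gram sums: Σ1 = 5, Σd^3 = 477, Σd^3·d^3 = 262939.
And Σf = 958, Σd^3·f = 525377.
So MᵀM·[m, c]ᵀ = Mᵀf: [[5, 477]; [477, 262939]]·[m, c]ᵀ = [958, 525377]ᵀ.
Determinant 5·262939 − 477² = 1087166.
m = (958·262939 − 477·525377)/1087166 = 1290733/1087166; c = (5·525377 − 477·958)/1087166 = 2169919/1087166.
Residuals: -1248525/543583, 848295/1087166, 439593/543583, 444006/543583, -118443/1087166; SSR = 7846479/1087166.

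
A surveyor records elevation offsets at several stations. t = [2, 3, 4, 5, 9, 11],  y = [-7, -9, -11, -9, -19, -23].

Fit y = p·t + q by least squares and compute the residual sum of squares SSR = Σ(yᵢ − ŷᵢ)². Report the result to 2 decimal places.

SSR = 9.94

From the data, Σt·t = 256, Σt = 34, Σ1 = 6.
Moment sums: Σt·y = -554, Σy = -78.
Normal equations: [[256, 34]; [34, 6]]·[p, q]ᵀ = [-554, -78]ᵀ.
Eliminating q: 6·(row 1) − 34·(row 2) gives 380·p = 6·(-554) − 34·(-78) = -672, so p = -168/95.
Then q = ((-78) − 34·(-168/95))/6 = -283/95.
Residuals: -46/95, -68/95, -18/19, 268/95, -2/19, -54/95; SSR = 944/95.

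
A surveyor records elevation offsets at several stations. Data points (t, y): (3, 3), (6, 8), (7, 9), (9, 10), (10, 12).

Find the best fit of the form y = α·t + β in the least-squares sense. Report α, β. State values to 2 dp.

α = 1.20, β = 0.00

Sums needed: Σt·t = 275, Σt = 35, Σ1 = 5.
Moment sums: Σt·y = 330, Σy = 42.
Normal equations: [[275, 35]; [35, 5]]·[α, β]ᵀ = [330, 42]ᵀ.
Eliminating β: 5·(row 1) − 35·(row 2) gives 150·α = 5·330 − 35·42 = 180, so α = 6/5.
Then β = (42 − 35·(6/5))/5 = 0.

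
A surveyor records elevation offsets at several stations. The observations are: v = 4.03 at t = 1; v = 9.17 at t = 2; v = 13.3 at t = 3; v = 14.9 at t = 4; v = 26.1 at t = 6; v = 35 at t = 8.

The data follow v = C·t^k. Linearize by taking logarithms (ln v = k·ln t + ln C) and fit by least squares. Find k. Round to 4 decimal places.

Linearized form: ln v = k·ln t + ln C. From the 6 transformed points,
Over the data: Σln t = 7.0493, Σ(ln t)² = 11.1437, Σln v = 15.7161, Σln t·ln v = 21.3615.
Normal system: [[11.1437, 7.0493]; [7.0493, 6]]·[k, ln C]ᵀ = [21.3615, 15.7161]ᵀ.
Δ = 11.1437·6 − (7.0493)² = 17.1702; k = (21.3615·6 − 7.0493·15.7161)/17.1702 = 1.01236, ln C = (11.1437·15.7161 − 7.0493·21.3615)/17.1702 = 1.42996.

k = 1.0124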